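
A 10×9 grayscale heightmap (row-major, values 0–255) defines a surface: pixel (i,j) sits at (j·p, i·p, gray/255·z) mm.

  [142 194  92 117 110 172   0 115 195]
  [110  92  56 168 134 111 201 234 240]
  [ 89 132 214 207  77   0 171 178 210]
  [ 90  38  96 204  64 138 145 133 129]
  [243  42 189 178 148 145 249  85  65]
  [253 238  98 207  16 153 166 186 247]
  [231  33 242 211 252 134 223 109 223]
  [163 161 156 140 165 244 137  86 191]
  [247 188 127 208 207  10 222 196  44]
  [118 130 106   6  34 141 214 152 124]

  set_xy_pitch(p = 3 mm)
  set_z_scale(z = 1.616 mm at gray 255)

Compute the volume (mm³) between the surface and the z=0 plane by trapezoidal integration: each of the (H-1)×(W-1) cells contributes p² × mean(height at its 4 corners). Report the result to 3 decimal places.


height_mm = gray/255 × 1.616; cell vol = 3² × mean(4 corners)
unit = 3² × 1.616 / (4×255) = 0.0142588 mm³ per gray-sum
row 0: Σ corner-gray over 8 cells = 4279  → 61.0135
row 1: Σ corner-gray over 8 cells = 4599  → 65.5763
row 2: Σ corner-gray over 8 cells = 4112  → 58.6323
row 3: Σ corner-gray over 8 cells = 4235  → 60.3861
row 4: Σ corner-gray over 8 cells = 5008  → 71.4082
row 5: Σ corner-gray over 8 cells = 5490  → 78.2809
row 6: Σ corner-gray over 8 cells = 5394  → 76.9121
row 7: Σ corner-gray over 8 cells = 5139  → 73.2761
row 8: Σ corner-gray over 8 cells = 4415  → 62.9527
Σ rows: total corner-gray = 42671  → 608.4383 mm³

608.438


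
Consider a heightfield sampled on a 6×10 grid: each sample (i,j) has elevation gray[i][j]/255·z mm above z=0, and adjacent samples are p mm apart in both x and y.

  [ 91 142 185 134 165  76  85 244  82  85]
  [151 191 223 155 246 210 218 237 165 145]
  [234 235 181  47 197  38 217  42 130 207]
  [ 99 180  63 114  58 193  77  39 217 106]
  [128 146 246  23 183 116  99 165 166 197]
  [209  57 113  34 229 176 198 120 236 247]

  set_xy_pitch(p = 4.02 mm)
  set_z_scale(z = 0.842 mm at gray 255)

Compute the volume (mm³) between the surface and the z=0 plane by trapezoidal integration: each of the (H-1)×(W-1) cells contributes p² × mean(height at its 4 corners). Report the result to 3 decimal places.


height_mm = gray/255 × 0.842; cell vol = 4.02² × mean(4 corners)
unit = 4.02² × 0.842 / (4×255) = 0.0133403 mm³ per gray-sum
row 0: Σ corner-gray over 9 cells = 5988  → 79.8814
row 1: Σ corner-gray over 9 cells = 6201  → 82.7229
row 2: Σ corner-gray over 9 cells = 4702  → 62.7259
row 3: Σ corner-gray over 9 cells = 4700  → 62.6992
row 4: Σ corner-gray over 9 cells = 5395  → 71.9707
Σ rows: total corner-gray = 26986  → 360.0000 mm³

360.000


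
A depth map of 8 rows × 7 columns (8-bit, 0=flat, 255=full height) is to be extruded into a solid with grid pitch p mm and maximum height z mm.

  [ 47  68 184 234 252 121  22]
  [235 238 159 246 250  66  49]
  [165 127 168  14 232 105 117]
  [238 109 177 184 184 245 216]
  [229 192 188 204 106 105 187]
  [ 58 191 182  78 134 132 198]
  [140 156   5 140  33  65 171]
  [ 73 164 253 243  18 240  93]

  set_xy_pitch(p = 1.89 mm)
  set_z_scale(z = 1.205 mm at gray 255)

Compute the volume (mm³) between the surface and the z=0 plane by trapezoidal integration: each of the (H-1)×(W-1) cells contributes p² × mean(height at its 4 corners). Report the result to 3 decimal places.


height_mm = gray/255 × 1.205; cell vol = 1.89² × mean(4 corners)
unit = 1.89² × 1.205 / (4×255) = 0.00421998 mm³ per gray-sum
row 0: Σ corner-gray over 6 cells = 3989  → 16.8335
row 1: Σ corner-gray over 6 cells = 3776  → 15.9346
row 2: Σ corner-gray over 6 cells = 3826  → 16.1456
row 3: Σ corner-gray over 6 cells = 4258  → 17.9687
row 4: Σ corner-gray over 6 cells = 3696  → 15.5970
row 5: Σ corner-gray over 6 cells = 2799  → 11.8117
row 6: Σ corner-gray over 6 cells = 3111  → 13.1284
Σ rows: total corner-gray = 25455  → 107.4196 mm³

107.420


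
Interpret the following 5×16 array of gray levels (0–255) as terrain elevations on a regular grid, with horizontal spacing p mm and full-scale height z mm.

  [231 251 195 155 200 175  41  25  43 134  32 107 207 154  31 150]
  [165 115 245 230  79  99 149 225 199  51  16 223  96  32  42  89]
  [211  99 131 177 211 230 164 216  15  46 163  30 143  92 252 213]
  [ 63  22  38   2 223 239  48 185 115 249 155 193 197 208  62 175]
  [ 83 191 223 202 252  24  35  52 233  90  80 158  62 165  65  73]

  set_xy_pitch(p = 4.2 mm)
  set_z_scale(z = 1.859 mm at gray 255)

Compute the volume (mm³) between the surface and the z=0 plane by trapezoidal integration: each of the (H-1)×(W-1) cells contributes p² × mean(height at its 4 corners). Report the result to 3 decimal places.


height_mm = gray/255 × 1.859; cell vol = 4.2² × mean(4 corners)
unit = 4.2² × 1.859 / (4×255) = 0.0321498 mm³ per gray-sum
row 0: Σ corner-gray over 15 cells = 7737  → 248.7427
row 1: Σ corner-gray over 15 cells = 8218  → 264.2068
row 2: Σ corner-gray over 15 cells = 8472  → 272.3728
row 3: Σ corner-gray over 15 cells = 7930  → 254.9476
Σ rows: total corner-gray = 32357  → 1040.2699 mm³

1040.270


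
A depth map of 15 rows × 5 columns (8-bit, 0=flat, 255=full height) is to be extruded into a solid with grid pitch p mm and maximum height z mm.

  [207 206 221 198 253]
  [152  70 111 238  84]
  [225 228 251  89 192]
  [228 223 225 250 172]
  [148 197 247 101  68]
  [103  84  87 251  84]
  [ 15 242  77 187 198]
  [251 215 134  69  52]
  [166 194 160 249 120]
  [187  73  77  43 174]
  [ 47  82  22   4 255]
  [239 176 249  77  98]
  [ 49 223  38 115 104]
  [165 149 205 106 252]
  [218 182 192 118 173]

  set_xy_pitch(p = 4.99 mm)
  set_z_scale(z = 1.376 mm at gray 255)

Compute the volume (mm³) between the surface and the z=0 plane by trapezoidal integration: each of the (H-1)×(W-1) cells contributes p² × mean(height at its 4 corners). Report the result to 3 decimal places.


1142.521

height_mm = gray/255 × 1.376; cell vol = 4.99² × mean(4 corners)
unit = 4.99² × 1.376 / (4×255) = 0.0335907 mm³ per gray-sum
row 0: Σ corner-gray over 4 cells = 2784  → 93.5166
row 1: Σ corner-gray over 4 cells = 2627  → 88.2428
row 2: Σ corner-gray over 4 cells = 3349  → 112.4953
row 3: Σ corner-gray over 4 cells = 3102  → 104.1984
row 4: Σ corner-gray over 4 cells = 2337  → 78.5015
row 5: Σ corner-gray over 4 cells = 2256  → 75.7807
row 6: Σ corner-gray over 4 cells = 2364  → 79.4085
row 7: Σ corner-gray over 4 cells = 2631  → 88.3772
row 8: Σ corner-gray over 4 cells = 2239  → 75.2096
row 9: Σ corner-gray over 4 cells = 1265  → 42.4923
row 10: Σ corner-gray over 4 cells = 1859  → 62.4452
row 11: Σ corner-gray over 4 cells = 2246  → 75.4448
row 12: Σ corner-gray over 4 cells = 2242  → 75.3104
row 13: Σ corner-gray over 4 cells = 2712  → 91.0980
Σ rows: total corner-gray = 34013  → 1142.5213 mm³


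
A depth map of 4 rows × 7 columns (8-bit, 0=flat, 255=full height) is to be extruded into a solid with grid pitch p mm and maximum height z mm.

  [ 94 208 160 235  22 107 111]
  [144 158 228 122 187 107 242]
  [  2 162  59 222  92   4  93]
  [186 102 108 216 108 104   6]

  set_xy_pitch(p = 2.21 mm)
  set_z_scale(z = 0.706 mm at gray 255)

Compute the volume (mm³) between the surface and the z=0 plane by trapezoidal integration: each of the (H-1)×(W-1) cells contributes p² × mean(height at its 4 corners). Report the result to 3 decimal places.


31.990

height_mm = gray/255 × 0.706; cell vol = 2.21² × mean(4 corners)
unit = 2.21² × 0.706 / (4×255) = 0.00338056 mm³ per gray-sum
row 0: Σ corner-gray over 6 cells = 3659  → 12.3695
row 1: Σ corner-gray over 6 cells = 3163  → 10.6927
row 2: Σ corner-gray over 6 cells = 2641  → 8.9281
Σ rows: total corner-gray = 9463  → 31.9903 mm³


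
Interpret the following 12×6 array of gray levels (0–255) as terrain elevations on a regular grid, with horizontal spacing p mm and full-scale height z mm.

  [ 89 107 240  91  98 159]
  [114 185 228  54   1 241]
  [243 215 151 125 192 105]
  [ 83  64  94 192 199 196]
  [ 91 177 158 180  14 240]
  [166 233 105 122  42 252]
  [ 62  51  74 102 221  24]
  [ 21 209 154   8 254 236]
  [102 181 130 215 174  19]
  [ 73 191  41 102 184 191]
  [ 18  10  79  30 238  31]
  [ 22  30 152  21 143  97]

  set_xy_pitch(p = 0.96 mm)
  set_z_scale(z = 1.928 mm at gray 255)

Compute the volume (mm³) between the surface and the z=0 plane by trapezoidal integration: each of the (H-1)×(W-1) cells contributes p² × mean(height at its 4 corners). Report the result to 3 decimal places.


49.931

height_mm = gray/255 × 1.928; cell vol = 0.96² × mean(4 corners)
unit = 0.96² × 1.928 / (4×255) = 0.001742 mm³ per gray-sum
row 0: Σ corner-gray over 5 cells = 2611  → 4.5484
row 1: Σ corner-gray over 5 cells = 3005  → 5.2347
row 2: Σ corner-gray over 5 cells = 3091  → 5.3845
row 3: Σ corner-gray over 5 cells = 2766  → 4.8184
row 4: Σ corner-gray over 5 cells = 2811  → 4.8968
row 5: Σ corner-gray over 5 cells = 2404  → 4.1878
row 6: Σ corner-gray over 5 cells = 2489  → 4.3358
row 7: Σ corner-gray over 5 cells = 3028  → 5.2748
row 8: Σ corner-gray over 5 cells = 2821  → 4.9142
row 9: Σ corner-gray over 5 cells = 2063  → 3.5938
row 10: Σ corner-gray over 5 cells = 1574  → 2.7419
Σ rows: total corner-gray = 28663  → 49.9311 mm³


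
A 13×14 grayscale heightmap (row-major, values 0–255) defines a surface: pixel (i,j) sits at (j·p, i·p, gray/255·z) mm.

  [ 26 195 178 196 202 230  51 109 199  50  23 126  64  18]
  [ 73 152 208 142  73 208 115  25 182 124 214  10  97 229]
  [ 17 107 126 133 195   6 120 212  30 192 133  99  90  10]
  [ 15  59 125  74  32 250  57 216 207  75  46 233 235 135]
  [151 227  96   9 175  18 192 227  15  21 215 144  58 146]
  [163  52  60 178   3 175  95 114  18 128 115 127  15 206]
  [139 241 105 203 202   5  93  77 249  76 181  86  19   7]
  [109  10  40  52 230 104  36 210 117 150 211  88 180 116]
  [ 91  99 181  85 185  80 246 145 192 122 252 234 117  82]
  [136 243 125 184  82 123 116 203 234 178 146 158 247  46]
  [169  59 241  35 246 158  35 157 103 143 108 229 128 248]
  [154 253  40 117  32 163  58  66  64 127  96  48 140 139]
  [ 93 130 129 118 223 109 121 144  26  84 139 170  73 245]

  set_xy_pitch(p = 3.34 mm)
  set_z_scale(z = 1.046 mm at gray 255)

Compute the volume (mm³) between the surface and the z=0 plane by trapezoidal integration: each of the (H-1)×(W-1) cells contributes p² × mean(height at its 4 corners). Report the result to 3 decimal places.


height_mm = gray/255 × 1.046; cell vol = 3.34² × mean(4 corners)
unit = 3.34² × 1.046 / (4×255) = 0.01144 mm³ per gray-sum
row 0: Σ corner-gray over 13 cells = 6692  → 76.5562
row 1: Σ corner-gray over 13 cells = 6315  → 72.2433
row 2: Σ corner-gray over 13 cells = 6281  → 71.8544
row 3: Σ corner-gray over 13 cells = 6459  → 73.8907
row 4: Σ corner-gray over 13 cells = 5620  → 64.2926
row 5: Σ corner-gray over 13 cells = 5749  → 65.7683
row 6: Σ corner-gray over 13 cells = 6301  → 72.0832
row 7: Σ corner-gray over 13 cells = 7130  → 81.5669
row 8: Σ corner-gray over 13 cells = 8309  → 95.0546
row 9: Σ corner-gray over 13 cells = 7961  → 91.0735
row 10: Σ corner-gray over 13 cells = 6402  → 73.2386
row 11: Σ corner-gray over 13 cells = 5971  → 68.3080
Σ rows: total corner-gray = 79190  → 905.9303 mm³

905.930


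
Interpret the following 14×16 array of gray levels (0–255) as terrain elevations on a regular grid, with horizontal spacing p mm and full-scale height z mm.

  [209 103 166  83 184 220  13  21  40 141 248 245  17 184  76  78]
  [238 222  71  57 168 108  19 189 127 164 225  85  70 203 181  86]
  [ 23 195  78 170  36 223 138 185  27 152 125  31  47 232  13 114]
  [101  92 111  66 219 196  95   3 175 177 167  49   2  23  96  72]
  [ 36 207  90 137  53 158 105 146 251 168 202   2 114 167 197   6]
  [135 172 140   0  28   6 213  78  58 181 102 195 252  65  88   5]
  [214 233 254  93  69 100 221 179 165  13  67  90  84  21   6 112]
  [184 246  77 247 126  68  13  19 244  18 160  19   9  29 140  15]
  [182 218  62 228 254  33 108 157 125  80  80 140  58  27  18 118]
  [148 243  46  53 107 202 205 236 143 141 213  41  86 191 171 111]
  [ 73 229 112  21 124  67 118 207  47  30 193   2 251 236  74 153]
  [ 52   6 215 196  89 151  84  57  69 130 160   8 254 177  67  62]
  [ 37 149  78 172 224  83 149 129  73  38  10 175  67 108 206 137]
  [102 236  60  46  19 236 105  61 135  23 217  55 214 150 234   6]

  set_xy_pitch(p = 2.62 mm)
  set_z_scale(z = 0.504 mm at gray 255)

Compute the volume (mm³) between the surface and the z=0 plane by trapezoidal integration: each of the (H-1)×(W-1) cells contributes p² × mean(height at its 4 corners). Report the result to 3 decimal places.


height_mm = gray/255 × 0.504; cell vol = 2.62² × mean(4 corners)
unit = 2.62² × 0.504 / (4×255) = 0.00339182 mm³ per gray-sum
row 0: Σ corner-gray over 15 cells = 7871  → 26.6970
row 1: Σ corner-gray over 15 cells = 7543  → 25.5845
row 2: Σ corner-gray over 15 cells = 6556  → 22.2368
row 3: Σ corner-gray over 15 cells = 7151  → 24.2549
row 4: Σ corner-gray over 15 cells = 7332  → 24.8688
row 5: Σ corner-gray over 15 cells = 6812  → 23.1051
row 6: Σ corner-gray over 15 cells = 6545  → 22.1995
row 7: Σ corner-gray over 15 cells = 6505  → 22.0638
row 8: Σ corner-gray over 15 cells = 7891  → 26.7649
row 9: Σ corner-gray over 15 cells = 8063  → 27.3483
row 10: Σ corner-gray over 15 cells = 7088  → 24.0412
row 11: Σ corner-gray over 15 cells = 6936  → 23.5257
row 12: Σ corner-gray over 15 cells = 7186  → 24.3736
Σ rows: total corner-gray = 93479  → 317.0641 mm³

317.064


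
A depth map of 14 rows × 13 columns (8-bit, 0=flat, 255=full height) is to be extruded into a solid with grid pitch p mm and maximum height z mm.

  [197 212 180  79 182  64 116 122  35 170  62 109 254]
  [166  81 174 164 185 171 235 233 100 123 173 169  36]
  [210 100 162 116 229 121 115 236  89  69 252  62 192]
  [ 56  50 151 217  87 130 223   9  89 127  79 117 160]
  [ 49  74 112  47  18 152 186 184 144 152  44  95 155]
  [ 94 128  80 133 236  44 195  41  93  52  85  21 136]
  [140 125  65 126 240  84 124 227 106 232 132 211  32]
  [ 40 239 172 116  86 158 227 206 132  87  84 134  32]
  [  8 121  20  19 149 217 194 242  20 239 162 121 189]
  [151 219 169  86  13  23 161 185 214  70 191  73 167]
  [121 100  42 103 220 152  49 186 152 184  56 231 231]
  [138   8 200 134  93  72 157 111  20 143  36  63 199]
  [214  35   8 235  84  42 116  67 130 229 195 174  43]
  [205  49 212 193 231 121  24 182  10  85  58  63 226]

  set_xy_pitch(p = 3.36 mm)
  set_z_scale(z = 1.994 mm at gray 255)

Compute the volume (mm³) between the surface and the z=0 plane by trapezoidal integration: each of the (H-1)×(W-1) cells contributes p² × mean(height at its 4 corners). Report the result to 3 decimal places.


height_mm = gray/255 × 1.994; cell vol = 3.36² × mean(4 corners)
unit = 3.36² × 1.994 / (4×255) = 0.0220701 mm³ per gray-sum
row 0: Σ corner-gray over 12 cells = 6931  → 152.9676
row 1: Σ corner-gray over 12 cells = 7322  → 161.5970
row 2: Σ corner-gray over 12 cells = 6278  → 138.5558
row 3: Σ corner-gray over 12 cells = 5394  → 119.0459
row 4: Σ corner-gray over 12 cells = 5066  → 111.8069
row 5: Σ corner-gray over 12 cells = 5962  → 131.5817
row 6: Σ corner-gray over 12 cells = 6870  → 151.6213
row 7: Σ corner-gray over 12 cells = 6559  → 144.7575
row 8: Σ corner-gray over 12 cells = 6331  → 139.7256
row 9: Σ corner-gray over 12 cells = 6428  → 141.8664
row 10: Σ corner-gray over 12 cells = 5713  → 126.0863
row 11: Σ corner-gray over 12 cells = 5298  → 116.9272
row 12: Σ corner-gray over 12 cells = 5774  → 127.4325
Σ rows: total corner-gray = 79926  → 1763.9717 mm³

1763.972


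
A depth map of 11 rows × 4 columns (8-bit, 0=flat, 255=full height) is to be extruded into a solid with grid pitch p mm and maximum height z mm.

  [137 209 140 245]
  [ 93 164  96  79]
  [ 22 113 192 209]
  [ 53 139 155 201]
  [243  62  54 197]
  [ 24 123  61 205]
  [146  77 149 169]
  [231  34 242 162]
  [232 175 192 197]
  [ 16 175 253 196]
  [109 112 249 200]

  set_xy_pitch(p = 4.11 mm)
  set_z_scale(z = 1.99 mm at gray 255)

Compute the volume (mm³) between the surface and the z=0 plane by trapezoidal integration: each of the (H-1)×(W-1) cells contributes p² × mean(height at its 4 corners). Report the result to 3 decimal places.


569.647

height_mm = gray/255 × 1.99; cell vol = 4.11² × mean(4 corners)
unit = 4.11² × 1.99 / (4×255) = 0.0329562 mm³ per gray-sum
row 0: Σ corner-gray over 3 cells = 1772  → 58.3983
row 1: Σ corner-gray over 3 cells = 1533  → 50.5218
row 2: Σ corner-gray over 3 cells = 1683  → 55.4652
row 3: Σ corner-gray over 3 cells = 1514  → 49.8956
row 4: Σ corner-gray over 3 cells = 1269  → 41.8214
row 5: Σ corner-gray over 3 cells = 1364  → 44.9522
row 6: Σ corner-gray over 3 cells = 1712  → 56.4209
row 7: Σ corner-gray over 3 cells = 2108  → 69.4716
row 8: Σ corner-gray over 3 cells = 2231  → 73.5252
row 9: Σ corner-gray over 3 cells = 2099  → 69.1750
Σ rows: total corner-gray = 17285  → 569.6472 mm³


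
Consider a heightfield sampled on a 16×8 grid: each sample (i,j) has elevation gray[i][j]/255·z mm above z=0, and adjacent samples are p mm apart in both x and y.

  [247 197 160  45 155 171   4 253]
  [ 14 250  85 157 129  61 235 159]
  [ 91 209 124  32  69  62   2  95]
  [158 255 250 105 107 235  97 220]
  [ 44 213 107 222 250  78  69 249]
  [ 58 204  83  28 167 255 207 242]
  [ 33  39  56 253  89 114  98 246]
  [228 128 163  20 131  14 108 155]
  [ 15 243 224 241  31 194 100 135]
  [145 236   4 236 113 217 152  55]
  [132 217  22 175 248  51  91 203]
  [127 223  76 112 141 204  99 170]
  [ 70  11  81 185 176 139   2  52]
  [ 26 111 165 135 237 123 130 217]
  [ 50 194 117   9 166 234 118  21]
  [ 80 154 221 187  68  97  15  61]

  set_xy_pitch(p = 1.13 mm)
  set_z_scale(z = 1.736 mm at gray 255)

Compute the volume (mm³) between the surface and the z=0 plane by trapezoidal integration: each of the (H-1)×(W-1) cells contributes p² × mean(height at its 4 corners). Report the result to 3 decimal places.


height_mm = gray/255 × 1.736; cell vol = 1.13² × mean(4 corners)
unit = 1.13² × 1.736 / (4×255) = 0.00217323 mm³ per gray-sum
row 0: Σ corner-gray over 7 cells = 3971  → 8.6299
row 1: Σ corner-gray over 7 cells = 3189  → 6.9304
row 2: Σ corner-gray over 7 cells = 3658  → 7.9497
row 3: Σ corner-gray over 7 cells = 4647  → 10.0990
row 4: Σ corner-gray over 7 cells = 4359  → 9.4731
row 5: Σ corner-gray over 7 cells = 3765  → 8.1822
row 6: Σ corner-gray over 7 cells = 3088  → 6.7109
row 7: Σ corner-gray over 7 cells = 3727  → 8.0996
row 8: Σ corner-gray over 7 cells = 4332  → 9.4144
row 9: Σ corner-gray over 7 cells = 4059  → 8.8212
row 10: Σ corner-gray over 7 cells = 3950  → 8.5843
row 11: Σ corner-gray over 7 cells = 3317  → 7.2086
row 12: Σ corner-gray over 7 cells = 3355  → 7.2912
row 13: Σ corner-gray over 7 cells = 3792  → 8.2409
row 14: Σ corner-gray over 7 cells = 3372  → 7.3281
Σ rows: total corner-gray = 56581  → 122.9637 mm³

122.964


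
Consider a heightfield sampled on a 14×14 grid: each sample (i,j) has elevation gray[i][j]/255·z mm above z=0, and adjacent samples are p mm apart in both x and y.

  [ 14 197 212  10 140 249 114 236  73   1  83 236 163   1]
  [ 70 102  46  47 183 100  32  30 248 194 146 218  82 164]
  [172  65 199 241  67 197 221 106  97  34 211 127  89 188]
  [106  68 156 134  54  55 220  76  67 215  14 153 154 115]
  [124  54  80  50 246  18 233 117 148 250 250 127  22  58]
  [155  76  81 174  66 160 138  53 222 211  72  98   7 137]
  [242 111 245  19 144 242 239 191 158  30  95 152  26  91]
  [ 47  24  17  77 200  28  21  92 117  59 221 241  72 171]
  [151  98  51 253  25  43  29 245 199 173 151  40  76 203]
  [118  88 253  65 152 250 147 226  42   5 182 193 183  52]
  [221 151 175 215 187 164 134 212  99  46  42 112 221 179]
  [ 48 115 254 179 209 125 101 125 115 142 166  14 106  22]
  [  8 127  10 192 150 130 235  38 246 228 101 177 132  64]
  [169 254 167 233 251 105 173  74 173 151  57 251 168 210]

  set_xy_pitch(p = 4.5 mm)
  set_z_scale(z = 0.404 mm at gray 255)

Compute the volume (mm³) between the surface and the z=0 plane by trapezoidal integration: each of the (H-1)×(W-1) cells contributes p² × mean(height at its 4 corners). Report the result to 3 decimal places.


705.908

height_mm = gray/255 × 0.404; cell vol = 4.5² × mean(4 corners)
unit = 4.5² × 0.404 / (4×255) = 0.00802059 mm³ per gray-sum
row 0: Σ corner-gray over 13 cells = 6533  → 52.3985
row 1: Σ corner-gray over 13 cells = 6758  → 54.2031
row 2: Σ corner-gray over 13 cells = 6621  → 53.1043
row 3: Σ corner-gray over 13 cells = 6325  → 50.7302
row 4: Σ corner-gray over 13 cells = 6380  → 51.1714
row 5: Σ corner-gray over 13 cells = 6645  → 53.2968
row 6: Σ corner-gray over 13 cells = 6193  → 49.6715
row 7: Σ corner-gray over 13 cells = 5676  → 45.5249
row 8: Σ corner-gray over 13 cells = 6862  → 55.0373
row 9: Σ corner-gray over 13 cells = 7658  → 61.4217
row 10: Σ corner-gray over 13 cells = 7288  → 58.4540
row 11: Σ corner-gray over 13 cells = 6976  → 55.9516
row 12: Σ corner-gray over 13 cells = 8097  → 64.9427
Σ rows: total corner-gray = 88012  → 705.9080 mm³


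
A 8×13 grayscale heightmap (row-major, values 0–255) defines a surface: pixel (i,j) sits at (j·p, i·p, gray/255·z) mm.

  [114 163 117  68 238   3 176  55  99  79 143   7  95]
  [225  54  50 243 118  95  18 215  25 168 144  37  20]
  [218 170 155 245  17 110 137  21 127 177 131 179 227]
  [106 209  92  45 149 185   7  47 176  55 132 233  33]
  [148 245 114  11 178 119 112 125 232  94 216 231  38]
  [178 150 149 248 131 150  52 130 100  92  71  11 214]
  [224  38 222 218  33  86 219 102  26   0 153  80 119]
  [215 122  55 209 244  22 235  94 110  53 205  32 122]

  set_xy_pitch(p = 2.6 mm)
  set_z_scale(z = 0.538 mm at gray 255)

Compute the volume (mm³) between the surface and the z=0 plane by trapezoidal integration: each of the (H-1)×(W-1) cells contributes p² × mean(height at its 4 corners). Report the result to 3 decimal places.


148.042

height_mm = gray/255 × 0.538; cell vol = 2.6² × mean(4 corners)
unit = 2.6² × 0.538 / (4×255) = 0.00356557 mm³ per gray-sum
row 0: Σ corner-gray over 12 cells = 5084  → 18.1274
row 1: Σ corner-gray over 12 cells = 5962  → 21.2579
row 2: Σ corner-gray over 12 cells = 6182  → 22.0423
row 3: Σ corner-gray over 12 cells = 6339  → 22.6021
row 4: Σ corner-gray over 12 cells = 6500  → 23.1762
row 5: Σ corner-gray over 12 cells = 5657  → 20.1704
row 6: Σ corner-gray over 12 cells = 5796  → 20.6660
Σ rows: total corner-gray = 41520  → 148.0424 mm³


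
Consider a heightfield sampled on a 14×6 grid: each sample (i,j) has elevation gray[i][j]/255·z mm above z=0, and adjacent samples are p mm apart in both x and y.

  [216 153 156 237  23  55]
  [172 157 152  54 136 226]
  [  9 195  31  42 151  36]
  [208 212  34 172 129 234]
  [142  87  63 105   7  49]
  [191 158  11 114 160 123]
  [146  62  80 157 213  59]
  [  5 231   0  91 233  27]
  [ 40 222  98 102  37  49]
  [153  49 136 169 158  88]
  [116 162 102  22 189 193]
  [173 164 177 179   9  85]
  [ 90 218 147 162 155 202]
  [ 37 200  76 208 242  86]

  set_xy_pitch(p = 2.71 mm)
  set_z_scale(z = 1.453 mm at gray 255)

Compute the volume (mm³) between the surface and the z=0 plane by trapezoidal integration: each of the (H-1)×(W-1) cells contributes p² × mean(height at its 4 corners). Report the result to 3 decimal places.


height_mm = gray/255 × 1.453; cell vol = 2.71² × mean(4 corners)
unit = 2.71² × 1.453 / (4×255) = 0.0104617 mm³ per gray-sum
row 0: Σ corner-gray over 5 cells = 2805  → 29.3452
row 1: Σ corner-gray over 5 cells = 2279  → 23.8423
row 2: Σ corner-gray over 5 cells = 2419  → 25.3070
row 3: Σ corner-gray over 5 cells = 2251  → 23.5494
row 4: Σ corner-gray over 5 cells = 1915  → 20.0342
row 5: Σ corner-gray over 5 cells = 2429  → 25.4116
row 6: Σ corner-gray over 5 cells = 2371  → 24.8048
row 7: Σ corner-gray over 5 cells = 2149  → 22.4823
row 8: Σ corner-gray over 5 cells = 2272  → 23.7691
row 9: Σ corner-gray over 5 cells = 2524  → 26.4054
row 10: Σ corner-gray over 5 cells = 2575  → 26.9390
row 11: Σ corner-gray over 5 cells = 2972  → 31.0923
row 12: Σ corner-gray over 5 cells = 3231  → 33.8019
Σ rows: total corner-gray = 32192  → 336.7844 mm³

336.784


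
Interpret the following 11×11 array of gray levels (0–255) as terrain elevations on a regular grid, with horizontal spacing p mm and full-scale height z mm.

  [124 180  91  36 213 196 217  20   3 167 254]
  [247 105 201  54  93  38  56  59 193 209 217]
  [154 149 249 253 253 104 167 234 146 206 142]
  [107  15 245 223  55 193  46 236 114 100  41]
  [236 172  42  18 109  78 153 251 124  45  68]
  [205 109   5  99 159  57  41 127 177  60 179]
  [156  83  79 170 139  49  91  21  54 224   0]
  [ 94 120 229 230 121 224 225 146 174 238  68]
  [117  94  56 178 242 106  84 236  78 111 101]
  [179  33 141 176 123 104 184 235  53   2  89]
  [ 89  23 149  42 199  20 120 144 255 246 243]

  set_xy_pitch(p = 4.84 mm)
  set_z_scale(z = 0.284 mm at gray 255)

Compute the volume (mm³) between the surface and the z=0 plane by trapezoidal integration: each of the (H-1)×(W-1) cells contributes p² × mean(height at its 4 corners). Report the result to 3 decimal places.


344.723

height_mm = gray/255 × 0.284; cell vol = 4.84² × mean(4 corners)
unit = 4.84² × 0.284 / (4×255) = 0.00652242 mm³ per gray-sum
row 0: Σ corner-gray over 10 cells = 5104  → 33.2904
row 1: Σ corner-gray over 10 cells = 6298  → 41.0782
row 2: Σ corner-gray over 10 cells = 6420  → 41.8739
row 3: Σ corner-gray over 10 cells = 4890  → 31.8946
row 4: Σ corner-gray over 10 cells = 4340  → 28.3073
row 5: Σ corner-gray over 10 cells = 4028  → 26.2723
row 6: Σ corner-gray over 10 cells = 5552  → 36.2125
row 7: Σ corner-gray over 10 cells = 6164  → 40.2042
row 8: Σ corner-gray over 10 cells = 4958  → 32.3382
row 9: Σ corner-gray over 10 cells = 5098  → 33.2513
Σ rows: total corner-gray = 52852  → 344.7230 mm³


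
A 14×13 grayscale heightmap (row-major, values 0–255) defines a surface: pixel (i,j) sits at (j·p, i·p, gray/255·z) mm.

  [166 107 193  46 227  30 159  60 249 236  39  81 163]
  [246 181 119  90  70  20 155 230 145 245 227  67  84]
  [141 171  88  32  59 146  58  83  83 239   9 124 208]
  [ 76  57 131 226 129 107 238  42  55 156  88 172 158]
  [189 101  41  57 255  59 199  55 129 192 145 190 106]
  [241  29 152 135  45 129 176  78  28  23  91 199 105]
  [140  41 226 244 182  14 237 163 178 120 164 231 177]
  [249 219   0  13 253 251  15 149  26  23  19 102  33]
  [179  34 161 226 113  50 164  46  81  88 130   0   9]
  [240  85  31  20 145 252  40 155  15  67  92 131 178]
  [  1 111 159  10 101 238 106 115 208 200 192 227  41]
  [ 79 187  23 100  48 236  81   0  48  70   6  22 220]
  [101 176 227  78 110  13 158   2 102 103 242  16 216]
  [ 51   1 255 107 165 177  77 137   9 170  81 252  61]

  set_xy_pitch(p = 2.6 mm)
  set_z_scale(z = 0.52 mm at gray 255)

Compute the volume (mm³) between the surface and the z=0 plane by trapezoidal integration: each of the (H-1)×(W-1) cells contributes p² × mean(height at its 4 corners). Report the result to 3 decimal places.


255.145

height_mm = gray/255 × 0.52; cell vol = 2.6² × mean(4 corners)
unit = 2.6² × 0.52 / (4×255) = 0.00344627 mm³ per gray-sum
row 0: Σ corner-gray over 12 cells = 6611  → 22.7833
row 1: Σ corner-gray over 12 cells = 5961  → 20.5432
row 2: Σ corner-gray over 12 cells = 5569  → 19.1923
row 3: Σ corner-gray over 12 cells = 6177  → 21.2876
row 4: Σ corner-gray over 12 cells = 5657  → 19.4956
row 5: Σ corner-gray over 12 cells = 6433  → 22.1699
row 6: Σ corner-gray over 12 cells = 6339  → 21.8459
row 7: Σ corner-gray over 12 cells = 4796  → 16.5283
row 8: Σ corner-gray over 12 cells = 4858  → 16.7420
row 9: Σ corner-gray over 12 cells = 5860  → 20.1952
row 10: Σ corner-gray over 12 cells = 5317  → 18.3238
row 11: Σ corner-gray over 12 cells = 4712  → 16.2388
row 12: Σ corner-gray over 12 cells = 5745  → 19.7988
Σ rows: total corner-gray = 74035  → 255.1449 mm³


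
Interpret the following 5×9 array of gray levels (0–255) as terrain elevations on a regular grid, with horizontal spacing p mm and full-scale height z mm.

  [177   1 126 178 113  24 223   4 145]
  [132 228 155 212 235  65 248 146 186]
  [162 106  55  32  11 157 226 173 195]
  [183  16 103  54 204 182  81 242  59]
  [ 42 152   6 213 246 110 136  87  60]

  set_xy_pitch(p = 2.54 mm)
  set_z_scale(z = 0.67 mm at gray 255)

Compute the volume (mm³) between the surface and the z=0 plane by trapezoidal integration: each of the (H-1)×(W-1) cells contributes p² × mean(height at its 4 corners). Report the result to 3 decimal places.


height_mm = gray/255 × 0.67; cell vol = 2.54² × mean(4 corners)
unit = 2.54² × 0.67 / (4×255) = 0.00423782 mm³ per gray-sum
row 0: Σ corner-gray over 8 cells = 4556  → 19.3075
row 1: Σ corner-gray over 8 cells = 4773  → 20.2271
row 2: Σ corner-gray over 8 cells = 3883  → 16.4554
row 3: Σ corner-gray over 8 cells = 4008  → 16.9852
Σ rows: total corner-gray = 17220  → 72.9752 mm³

72.975


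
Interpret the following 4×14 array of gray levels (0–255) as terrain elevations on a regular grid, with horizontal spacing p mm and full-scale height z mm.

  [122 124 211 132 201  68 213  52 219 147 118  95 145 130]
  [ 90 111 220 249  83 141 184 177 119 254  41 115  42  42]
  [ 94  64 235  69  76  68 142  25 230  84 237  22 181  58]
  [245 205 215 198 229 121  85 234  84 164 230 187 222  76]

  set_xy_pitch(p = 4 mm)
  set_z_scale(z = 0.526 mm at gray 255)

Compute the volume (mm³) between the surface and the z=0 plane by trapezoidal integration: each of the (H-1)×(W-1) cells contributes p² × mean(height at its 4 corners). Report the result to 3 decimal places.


178.345

height_mm = gray/255 × 0.526; cell vol = 4² × mean(4 corners)
unit = 4² × 0.526 / (4×255) = 0.00825098 mm³ per gray-sum
row 0: Σ corner-gray over 13 cells = 7306  → 60.2817
row 1: Σ corner-gray over 13 cells = 6622  → 54.6380
row 2: Σ corner-gray over 13 cells = 7687  → 63.4253
Σ rows: total corner-gray = 21615  → 178.3449 mm³


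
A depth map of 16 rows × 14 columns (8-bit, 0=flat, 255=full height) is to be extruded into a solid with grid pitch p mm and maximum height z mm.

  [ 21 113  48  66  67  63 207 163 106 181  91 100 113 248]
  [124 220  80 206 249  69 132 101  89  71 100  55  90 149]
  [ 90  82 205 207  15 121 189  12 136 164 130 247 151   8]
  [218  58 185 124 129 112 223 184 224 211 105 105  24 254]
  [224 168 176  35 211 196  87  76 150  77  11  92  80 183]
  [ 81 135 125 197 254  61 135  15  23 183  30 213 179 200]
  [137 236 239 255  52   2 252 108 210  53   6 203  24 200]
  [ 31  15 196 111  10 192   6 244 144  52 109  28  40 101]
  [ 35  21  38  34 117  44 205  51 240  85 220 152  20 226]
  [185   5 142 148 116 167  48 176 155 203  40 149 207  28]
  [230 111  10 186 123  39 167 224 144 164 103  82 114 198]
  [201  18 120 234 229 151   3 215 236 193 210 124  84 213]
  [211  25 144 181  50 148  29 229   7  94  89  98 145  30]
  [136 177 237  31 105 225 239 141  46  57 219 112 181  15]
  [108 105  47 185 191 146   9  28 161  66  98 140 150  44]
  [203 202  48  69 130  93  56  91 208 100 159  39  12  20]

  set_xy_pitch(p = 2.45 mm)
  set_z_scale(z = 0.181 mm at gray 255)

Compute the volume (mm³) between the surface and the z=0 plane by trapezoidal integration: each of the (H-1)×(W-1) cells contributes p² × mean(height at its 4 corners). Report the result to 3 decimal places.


height_mm = gray/255 × 0.181; cell vol = 2.45² × mean(4 corners)
unit = 2.45² × 0.181 / (4×255) = 0.00106515 mm³ per gray-sum
row 0: Σ corner-gray over 13 cells = 6102  → 6.4995
row 1: Σ corner-gray over 13 cells = 6613  → 7.0438
row 2: Σ corner-gray over 13 cells = 7256  → 7.7287
row 3: Σ corner-gray over 13 cells = 6965  → 7.4188
row 4: Σ corner-gray over 13 cells = 6506  → 6.9299
row 5: Σ corner-gray over 13 cells = 6998  → 7.4539
row 6: Σ corner-gray over 13 cells = 6043  → 6.4367
row 7: Σ corner-gray over 13 cells = 5141  → 5.4759
row 8: Σ corner-gray over 13 cells = 6040  → 6.4335
row 9: Σ corner-gray over 13 cells = 6687  → 7.1227
row 10: Σ corner-gray over 13 cells = 7410  → 7.8928
row 11: Σ corner-gray over 13 cells = 6767  → 7.2079
row 12: Σ corner-gray over 13 cells = 6410  → 6.8276
row 13: Σ corner-gray over 13 cells = 6495  → 6.9181
row 14: Σ corner-gray over 13 cells = 5441  → 5.7955
Σ rows: total corner-gray = 96874  → 103.1853 mm³

103.185


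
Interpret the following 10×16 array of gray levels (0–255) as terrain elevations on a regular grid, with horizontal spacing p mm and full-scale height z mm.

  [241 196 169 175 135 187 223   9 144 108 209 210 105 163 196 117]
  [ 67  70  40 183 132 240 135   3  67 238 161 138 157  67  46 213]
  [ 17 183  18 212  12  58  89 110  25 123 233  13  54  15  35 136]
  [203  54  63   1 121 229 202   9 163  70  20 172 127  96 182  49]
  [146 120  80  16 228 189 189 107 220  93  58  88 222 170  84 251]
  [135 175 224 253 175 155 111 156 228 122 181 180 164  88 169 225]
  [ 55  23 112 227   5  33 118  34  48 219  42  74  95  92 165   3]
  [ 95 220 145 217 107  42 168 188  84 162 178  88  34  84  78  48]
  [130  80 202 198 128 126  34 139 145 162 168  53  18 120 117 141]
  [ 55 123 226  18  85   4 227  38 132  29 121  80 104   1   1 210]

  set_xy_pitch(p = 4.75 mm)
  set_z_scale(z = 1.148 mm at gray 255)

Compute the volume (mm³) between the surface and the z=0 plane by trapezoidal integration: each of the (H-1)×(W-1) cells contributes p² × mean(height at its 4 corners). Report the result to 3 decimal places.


1646.005

height_mm = gray/255 × 1.148; cell vol = 4.75² × mean(4 corners)
unit = 4.75² × 1.148 / (4×255) = 0.0253939 mm³ per gray-sum
row 0: Σ corner-gray over 15 cells = 8450  → 214.5782
row 1: Σ corner-gray over 15 cells = 6147  → 156.0961
row 2: Σ corner-gray over 15 cells = 5783  → 146.8528
row 3: Σ corner-gray over 15 cells = 7395  → 187.7877
row 4: Σ corner-gray over 15 cells = 9247  → 234.8171
row 5: Σ corner-gray over 15 cells = 7754  → 196.9041
row 6: Σ corner-gray over 15 cells = 6365  → 161.6320
row 7: Σ corner-gray over 15 cells = 7384  → 187.5084
row 8: Σ corner-gray over 15 cells = 6294  → 159.8290
Σ rows: total corner-gray = 64819  → 1646.0054 mm³


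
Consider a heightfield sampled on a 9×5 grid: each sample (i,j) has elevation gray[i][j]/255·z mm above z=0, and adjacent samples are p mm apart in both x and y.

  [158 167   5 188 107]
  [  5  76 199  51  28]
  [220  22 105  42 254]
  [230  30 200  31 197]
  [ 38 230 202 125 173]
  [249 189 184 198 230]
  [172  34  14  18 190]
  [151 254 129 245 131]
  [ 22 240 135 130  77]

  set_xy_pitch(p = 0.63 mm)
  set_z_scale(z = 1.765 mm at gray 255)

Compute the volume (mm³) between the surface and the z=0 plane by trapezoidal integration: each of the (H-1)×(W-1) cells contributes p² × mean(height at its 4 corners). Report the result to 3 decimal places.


height_mm = gray/255 × 1.765; cell vol = 0.63² × mean(4 corners)
unit = 0.63² × 1.765 / (4×255) = 0.000686793 mm³ per gray-sum
row 0: Σ corner-gray over 4 cells = 1670  → 1.1469
row 1: Σ corner-gray over 4 cells = 1497  → 1.0281
row 2: Σ corner-gray over 4 cells = 1761  → 1.2094
row 3: Σ corner-gray over 4 cells = 2274  → 1.5618
row 4: Σ corner-gray over 4 cells = 2946  → 2.0233
row 5: Σ corner-gray over 4 cells = 2115  → 1.4526
row 6: Σ corner-gray over 4 cells = 2032  → 1.3956
row 7: Σ corner-gray over 4 cells = 2647  → 1.8179
Σ rows: total corner-gray = 16942  → 11.6356 mm³

11.636


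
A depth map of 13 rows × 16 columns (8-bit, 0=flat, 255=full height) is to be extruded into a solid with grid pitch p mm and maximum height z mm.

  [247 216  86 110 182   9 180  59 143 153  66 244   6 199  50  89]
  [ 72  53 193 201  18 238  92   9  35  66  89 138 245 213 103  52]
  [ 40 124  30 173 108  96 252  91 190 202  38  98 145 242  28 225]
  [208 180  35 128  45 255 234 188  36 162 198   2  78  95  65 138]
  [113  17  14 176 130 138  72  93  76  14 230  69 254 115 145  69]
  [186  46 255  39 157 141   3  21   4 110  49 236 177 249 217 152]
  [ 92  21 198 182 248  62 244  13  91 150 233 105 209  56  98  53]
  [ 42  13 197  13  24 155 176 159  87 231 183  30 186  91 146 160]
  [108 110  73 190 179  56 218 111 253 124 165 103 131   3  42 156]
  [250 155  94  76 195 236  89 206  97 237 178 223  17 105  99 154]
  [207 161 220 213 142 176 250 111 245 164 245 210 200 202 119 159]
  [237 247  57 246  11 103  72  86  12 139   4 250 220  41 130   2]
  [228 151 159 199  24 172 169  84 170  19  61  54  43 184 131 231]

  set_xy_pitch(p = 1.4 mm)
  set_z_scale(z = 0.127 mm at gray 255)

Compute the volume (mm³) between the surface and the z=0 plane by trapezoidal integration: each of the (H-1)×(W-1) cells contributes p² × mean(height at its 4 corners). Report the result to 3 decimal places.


height_mm = gray/255 × 0.127; cell vol = 1.4² × mean(4 corners)
unit = 1.4² × 0.127 / (4×255) = 0.000244039 mm³ per gray-sum
row 0: Σ corner-gray over 15 cells = 7252  → 1.7698
row 1: Σ corner-gray over 15 cells = 7409  → 1.8081
row 2: Σ corner-gray over 15 cells = 7647  → 1.8662
row 3: Σ corner-gray over 15 cells = 7016  → 1.7122
row 4: Σ corner-gray over 15 cells = 7014  → 1.7117
row 5: Σ corner-gray over 15 cells = 7711  → 1.8818
row 6: Σ corner-gray over 15 cells = 7549  → 1.8423
row 7: Σ corner-gray over 15 cells = 7364  → 1.7971
row 8: Σ corner-gray over 15 cells = 8198  → 2.0006
row 9: Σ corner-gray over 15 cells = 10100  → 2.4648
row 10: Σ corner-gray over 15 cells = 9157  → 2.2347
row 11: Σ corner-gray over 15 cells = 7174  → 1.7507
Σ rows: total corner-gray = 93591  → 22.8399 mm³

22.840


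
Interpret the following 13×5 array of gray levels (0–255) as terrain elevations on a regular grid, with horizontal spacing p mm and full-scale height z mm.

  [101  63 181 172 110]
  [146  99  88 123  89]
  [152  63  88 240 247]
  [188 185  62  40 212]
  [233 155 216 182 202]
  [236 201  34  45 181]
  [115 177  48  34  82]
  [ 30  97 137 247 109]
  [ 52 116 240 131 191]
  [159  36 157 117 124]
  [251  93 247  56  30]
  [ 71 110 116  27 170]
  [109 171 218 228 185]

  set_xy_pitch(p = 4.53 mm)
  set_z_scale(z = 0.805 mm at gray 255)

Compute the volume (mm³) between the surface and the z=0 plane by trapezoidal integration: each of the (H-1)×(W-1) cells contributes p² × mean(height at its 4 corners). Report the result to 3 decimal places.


height_mm = gray/255 × 0.805; cell vol = 4.53² × mean(4 corners)
unit = 4.53² × 0.805 / (4×255) = 0.0161954 mm³ per gray-sum
row 0: Σ corner-gray over 4 cells = 1898  → 30.7389
row 1: Σ corner-gray over 4 cells = 2036  → 32.9739
row 2: Σ corner-gray over 4 cells = 2155  → 34.9011
row 3: Σ corner-gray over 4 cells = 2515  → 40.7315
row 4: Σ corner-gray over 4 cells = 2518  → 40.7801
row 5: Σ corner-gray over 4 cells = 1692  → 27.4026
row 6: Σ corner-gray over 4 cells = 1816  → 29.4109
row 7: Σ corner-gray over 4 cells = 2318  → 37.5410
row 8: Σ corner-gray over 4 cells = 2120  → 34.3343
row 9: Σ corner-gray over 4 cells = 1976  → 32.0021
row 10: Σ corner-gray over 4 cells = 1820  → 29.4757
row 11: Σ corner-gray over 4 cells = 2275  → 36.8446
Σ rows: total corner-gray = 25139  → 407.1366 mm³

407.137


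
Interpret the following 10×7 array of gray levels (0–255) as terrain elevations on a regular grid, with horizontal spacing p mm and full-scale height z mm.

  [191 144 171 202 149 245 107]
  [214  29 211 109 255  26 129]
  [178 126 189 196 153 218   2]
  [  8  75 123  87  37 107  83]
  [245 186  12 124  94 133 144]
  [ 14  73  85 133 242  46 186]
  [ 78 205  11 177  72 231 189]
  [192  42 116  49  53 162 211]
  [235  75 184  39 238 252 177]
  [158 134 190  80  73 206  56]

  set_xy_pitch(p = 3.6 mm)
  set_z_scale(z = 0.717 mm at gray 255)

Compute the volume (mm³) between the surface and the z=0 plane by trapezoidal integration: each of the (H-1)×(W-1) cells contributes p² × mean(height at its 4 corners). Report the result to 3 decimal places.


256.632

height_mm = gray/255 × 0.717; cell vol = 3.6² × mean(4 corners)
unit = 3.6² × 0.717 / (4×255) = 0.00911012 mm³ per gray-sum
row 0: Σ corner-gray over 6 cells = 3723  → 33.9170
row 1: Σ corner-gray over 6 cells = 3547  → 32.3136
row 2: Σ corner-gray over 6 cells = 2893  → 26.3556
row 3: Σ corner-gray over 6 cells = 2436  → 22.1922
row 4: Σ corner-gray over 6 cells = 2845  → 25.9183
row 5: Σ corner-gray over 6 cells = 3017  → 27.4852
row 6: Σ corner-gray over 6 cells = 2906  → 26.4740
row 7: Σ corner-gray over 6 cells = 3235  → 29.4712
row 8: Σ corner-gray over 6 cells = 3568  → 32.5049
Σ rows: total corner-gray = 28170  → 256.6320 mm³
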